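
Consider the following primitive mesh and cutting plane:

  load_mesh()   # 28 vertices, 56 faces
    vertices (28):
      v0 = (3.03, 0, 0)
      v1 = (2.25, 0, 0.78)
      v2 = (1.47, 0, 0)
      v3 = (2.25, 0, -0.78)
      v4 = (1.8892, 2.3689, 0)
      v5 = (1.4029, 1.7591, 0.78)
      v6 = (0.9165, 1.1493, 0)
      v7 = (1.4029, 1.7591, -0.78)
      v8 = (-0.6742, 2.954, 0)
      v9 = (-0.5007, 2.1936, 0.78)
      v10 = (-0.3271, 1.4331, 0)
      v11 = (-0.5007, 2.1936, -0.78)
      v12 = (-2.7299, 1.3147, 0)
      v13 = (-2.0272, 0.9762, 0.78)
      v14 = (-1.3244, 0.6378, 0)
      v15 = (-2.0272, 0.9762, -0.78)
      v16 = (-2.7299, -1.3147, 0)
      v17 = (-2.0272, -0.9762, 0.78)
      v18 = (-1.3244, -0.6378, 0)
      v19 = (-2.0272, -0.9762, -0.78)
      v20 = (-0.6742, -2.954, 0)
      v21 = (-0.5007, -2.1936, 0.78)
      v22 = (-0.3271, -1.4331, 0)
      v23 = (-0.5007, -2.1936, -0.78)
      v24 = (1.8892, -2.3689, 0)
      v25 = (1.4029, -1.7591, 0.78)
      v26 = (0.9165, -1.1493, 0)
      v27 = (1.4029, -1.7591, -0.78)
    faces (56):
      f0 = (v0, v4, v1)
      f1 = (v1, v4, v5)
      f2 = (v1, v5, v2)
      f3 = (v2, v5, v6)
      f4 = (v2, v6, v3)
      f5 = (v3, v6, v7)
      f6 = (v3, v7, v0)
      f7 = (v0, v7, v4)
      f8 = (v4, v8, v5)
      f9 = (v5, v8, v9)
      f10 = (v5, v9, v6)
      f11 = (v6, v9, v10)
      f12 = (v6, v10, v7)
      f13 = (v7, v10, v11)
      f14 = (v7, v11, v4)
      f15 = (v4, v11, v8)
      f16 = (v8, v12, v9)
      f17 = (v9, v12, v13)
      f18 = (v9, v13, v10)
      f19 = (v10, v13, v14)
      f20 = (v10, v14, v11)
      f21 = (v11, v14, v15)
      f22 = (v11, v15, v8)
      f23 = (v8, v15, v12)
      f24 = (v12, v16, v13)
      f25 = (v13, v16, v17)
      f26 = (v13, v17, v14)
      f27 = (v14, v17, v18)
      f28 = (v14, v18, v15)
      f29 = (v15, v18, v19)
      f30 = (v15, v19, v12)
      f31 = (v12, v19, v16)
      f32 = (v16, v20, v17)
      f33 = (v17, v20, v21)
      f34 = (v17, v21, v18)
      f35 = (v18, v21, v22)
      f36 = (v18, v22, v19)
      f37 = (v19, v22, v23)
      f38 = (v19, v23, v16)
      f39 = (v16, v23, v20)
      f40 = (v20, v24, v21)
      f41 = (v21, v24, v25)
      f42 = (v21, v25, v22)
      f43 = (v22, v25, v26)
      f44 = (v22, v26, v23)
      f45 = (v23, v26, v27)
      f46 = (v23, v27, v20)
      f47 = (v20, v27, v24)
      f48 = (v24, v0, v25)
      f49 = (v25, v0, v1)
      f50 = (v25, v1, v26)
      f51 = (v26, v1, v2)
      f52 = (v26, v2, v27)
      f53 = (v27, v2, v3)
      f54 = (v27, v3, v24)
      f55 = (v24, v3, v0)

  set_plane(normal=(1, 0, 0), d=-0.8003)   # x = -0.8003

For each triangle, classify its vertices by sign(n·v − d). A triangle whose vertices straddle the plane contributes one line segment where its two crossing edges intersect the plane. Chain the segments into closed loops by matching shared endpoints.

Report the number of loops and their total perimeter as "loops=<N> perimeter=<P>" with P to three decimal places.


loops=2 perimeter=9.521

Straddling triangles (16 of 56):
  (v8,v12,v9) [+-+] → (-0.8003, 2.85344, 0)–(-0.8003, 2.07548, 0.67517)  len=1.0301
  (v9,v12,v13) [+--] → (-0.8003, 2.07548, 0.67517)–(-0.8003, 1.95467, 0.78)  len=0.1600
  (v9,v13,v10) [+-+] → (-0.8003, 1.95467, 0.78)–(-0.8003, 1.30593, 0.217103)  len=0.8589
  (v10,v13,v14) [+--] → (-0.8003, 1.30593, 0.217103)–(-0.8003, 1.05575, 0)  len=0.3312
  (v10,v14,v11) [+-+] → (-0.8003, 1.05575, 0)–(-0.8003, 1.62772, -0.496295)  len=0.7573
  (v11,v14,v15) [+--] → (-0.8003, 1.62772, -0.496295)–(-0.8003, 1.95467, -0.78)  len=0.4329
  (v11,v15,v8) [+-+] → (-0.8003, 1.95467, -0.78)–(-0.8003, 2.76967, -0.0726962)  len=1.0791
  (v8,v15,v12) [+--] → (-0.8003, 2.76967, -0.0726962)–(-0.8003, 2.85344, 0)  len=0.1109
  (v16,v20,v17) [-+-] → (-0.8003, -2.85344, 0)–(-0.8003, -2.76967, 0.0726962)  len=0.1109
  (v17,v20,v21) [-++] → (-0.8003, -2.76967, 0.0726962)–(-0.8003, -1.95467, 0.78)  len=1.0791
  (v17,v21,v18) [-+-] → (-0.8003, -1.95467, 0.78)–(-0.8003, -1.62772, 0.496295)  len=0.4329
  (v18,v21,v22) [-++] → (-0.8003, -1.62772, 0.496295)–(-0.8003, -1.05575, 0)  len=0.7573
  (v18,v22,v19) [-+-] → (-0.8003, -1.05575, 0)–(-0.8003, -1.30593, -0.217103)  len=0.3312
  (v19,v22,v23) [-++] → (-0.8003, -1.30593, -0.217103)–(-0.8003, -1.95467, -0.78)  len=0.8589
  (v19,v23,v16) [-+-] → (-0.8003, -1.95467, -0.78)–(-0.8003, -2.07548, -0.67517)  len=0.1600
  (v16,v23,v20) [-++] → (-0.8003, -2.07548, -0.67517)–(-0.8003, -2.85344, 0)  len=1.0301

Chained into 2 loop(s):
  loop 1: 8 segments, perimeter = 4.7604
  loop 2: 8 segments, perimeter = 4.7604
Total perimeter = 9.521


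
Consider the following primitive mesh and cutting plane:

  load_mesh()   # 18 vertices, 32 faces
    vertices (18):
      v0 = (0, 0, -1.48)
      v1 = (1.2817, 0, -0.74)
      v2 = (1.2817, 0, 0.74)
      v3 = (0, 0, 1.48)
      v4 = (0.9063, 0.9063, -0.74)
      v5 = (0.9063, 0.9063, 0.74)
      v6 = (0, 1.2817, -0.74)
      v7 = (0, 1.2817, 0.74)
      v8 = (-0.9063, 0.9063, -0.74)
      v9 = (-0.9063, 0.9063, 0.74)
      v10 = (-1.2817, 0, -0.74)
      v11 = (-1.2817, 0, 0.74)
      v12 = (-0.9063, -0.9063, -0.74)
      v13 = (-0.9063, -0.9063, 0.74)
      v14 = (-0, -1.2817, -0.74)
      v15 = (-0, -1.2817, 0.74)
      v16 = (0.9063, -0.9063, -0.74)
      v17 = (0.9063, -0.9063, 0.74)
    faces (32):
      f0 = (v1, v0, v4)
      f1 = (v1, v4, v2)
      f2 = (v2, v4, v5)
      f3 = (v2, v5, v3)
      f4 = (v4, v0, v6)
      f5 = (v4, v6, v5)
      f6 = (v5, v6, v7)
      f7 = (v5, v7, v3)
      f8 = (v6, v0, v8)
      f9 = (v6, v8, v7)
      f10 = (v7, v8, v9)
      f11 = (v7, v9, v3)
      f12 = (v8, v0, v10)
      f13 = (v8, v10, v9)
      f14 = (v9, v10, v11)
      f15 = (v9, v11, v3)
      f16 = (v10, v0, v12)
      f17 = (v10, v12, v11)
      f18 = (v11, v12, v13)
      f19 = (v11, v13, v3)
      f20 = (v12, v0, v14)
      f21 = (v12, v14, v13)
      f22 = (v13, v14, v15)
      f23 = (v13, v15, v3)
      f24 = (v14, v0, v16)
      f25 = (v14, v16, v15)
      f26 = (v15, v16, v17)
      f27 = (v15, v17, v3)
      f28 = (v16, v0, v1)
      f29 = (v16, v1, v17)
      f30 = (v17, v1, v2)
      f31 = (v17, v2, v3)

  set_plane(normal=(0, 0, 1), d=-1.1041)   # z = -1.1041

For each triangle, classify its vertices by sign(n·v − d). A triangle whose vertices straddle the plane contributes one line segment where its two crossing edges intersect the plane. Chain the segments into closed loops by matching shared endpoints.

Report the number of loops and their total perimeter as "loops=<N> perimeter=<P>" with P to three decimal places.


Straddling triangles (8 of 32):
  (v1,v0,v4) [+-+] → (0.651069, 0, -1.1041)–(0.460376, 0.460376, -1.1041)  len=0.4983
  (v4,v0,v6) [+-+] → (0.460376, 0.460376, -1.1041)–(0, 0.651069, -1.1041)  len=0.4983
  (v6,v0,v8) [+-+] → (0, 0.651069, -1.1041)–(-0.460376, 0.460376, -1.1041)  len=0.4983
  (v8,v0,v10) [+-+] → (-0.460376, 0.460376, -1.1041)–(-0.651069, 0, -1.1041)  len=0.4983
  (v10,v0,v12) [+-+] → (-0.651069, 0, -1.1041)–(-0.460376, -0.460376, -1.1041)  len=0.4983
  (v12,v0,v14) [+-+] → (-0.460376, -0.460376, -1.1041)–(0, -0.651069, -1.1041)  len=0.4983
  (v14,v0,v16) [+-+] → (0, -0.651069, -1.1041)–(0.460376, -0.460376, -1.1041)  len=0.4983
  (v16,v0,v1) [+-+] → (0.460376, -0.460376, -1.1041)–(0.651069, 0, -1.1041)  len=0.4983

Chained into 1 loop(s):
  loop 1: 8 segments, perimeter = 3.9865
Total perimeter = 3.986

loops=1 perimeter=3.986


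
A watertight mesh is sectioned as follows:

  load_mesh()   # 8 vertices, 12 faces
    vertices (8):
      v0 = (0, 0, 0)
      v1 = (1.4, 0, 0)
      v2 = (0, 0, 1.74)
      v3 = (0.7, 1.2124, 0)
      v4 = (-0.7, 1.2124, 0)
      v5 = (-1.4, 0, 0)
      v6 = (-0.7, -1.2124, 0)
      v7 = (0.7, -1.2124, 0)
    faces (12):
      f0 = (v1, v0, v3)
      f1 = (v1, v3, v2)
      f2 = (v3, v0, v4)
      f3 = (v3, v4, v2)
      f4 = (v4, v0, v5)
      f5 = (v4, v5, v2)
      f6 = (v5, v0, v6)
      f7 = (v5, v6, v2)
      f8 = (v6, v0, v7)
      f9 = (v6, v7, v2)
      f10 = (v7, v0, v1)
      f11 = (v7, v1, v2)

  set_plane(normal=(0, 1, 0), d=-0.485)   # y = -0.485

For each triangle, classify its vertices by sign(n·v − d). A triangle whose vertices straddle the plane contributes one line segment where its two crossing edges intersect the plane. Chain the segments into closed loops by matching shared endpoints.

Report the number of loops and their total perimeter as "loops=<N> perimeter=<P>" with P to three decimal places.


loops=1 perimeter=5.480

Straddling triangles (6 of 12):
  (v5,v0,v6) [++-] → (-0.280023, -0.485, 0)–(-1.11998, -0.485, 0)  len=0.8400
  (v5,v6,v2) [+-+] → (-1.11998, -0.485, 0)–(-0.280023, -0.485, 1.04394)  len=1.3399
  (v6,v0,v7) [-+-] → (-0.280023, -0.485, 0)–(0.280023, -0.485, 0)  len=0.5600
  (v6,v7,v2) [--+] → (0.280023, -0.485, 1.04394)–(-0.280023, -0.485, 1.04394)  len=0.5600
  (v7,v0,v1) [-++] → (0.280023, -0.485, 0)–(1.11998, -0.485, 0)  len=0.8400
  (v7,v1,v2) [-++] → (1.11998, -0.485, 0)–(0.280023, -0.485, 1.04394)  len=1.3399

Chained into 1 loop(s):
  loop 1: 6 segments, perimeter = 5.4798
Total perimeter = 5.480


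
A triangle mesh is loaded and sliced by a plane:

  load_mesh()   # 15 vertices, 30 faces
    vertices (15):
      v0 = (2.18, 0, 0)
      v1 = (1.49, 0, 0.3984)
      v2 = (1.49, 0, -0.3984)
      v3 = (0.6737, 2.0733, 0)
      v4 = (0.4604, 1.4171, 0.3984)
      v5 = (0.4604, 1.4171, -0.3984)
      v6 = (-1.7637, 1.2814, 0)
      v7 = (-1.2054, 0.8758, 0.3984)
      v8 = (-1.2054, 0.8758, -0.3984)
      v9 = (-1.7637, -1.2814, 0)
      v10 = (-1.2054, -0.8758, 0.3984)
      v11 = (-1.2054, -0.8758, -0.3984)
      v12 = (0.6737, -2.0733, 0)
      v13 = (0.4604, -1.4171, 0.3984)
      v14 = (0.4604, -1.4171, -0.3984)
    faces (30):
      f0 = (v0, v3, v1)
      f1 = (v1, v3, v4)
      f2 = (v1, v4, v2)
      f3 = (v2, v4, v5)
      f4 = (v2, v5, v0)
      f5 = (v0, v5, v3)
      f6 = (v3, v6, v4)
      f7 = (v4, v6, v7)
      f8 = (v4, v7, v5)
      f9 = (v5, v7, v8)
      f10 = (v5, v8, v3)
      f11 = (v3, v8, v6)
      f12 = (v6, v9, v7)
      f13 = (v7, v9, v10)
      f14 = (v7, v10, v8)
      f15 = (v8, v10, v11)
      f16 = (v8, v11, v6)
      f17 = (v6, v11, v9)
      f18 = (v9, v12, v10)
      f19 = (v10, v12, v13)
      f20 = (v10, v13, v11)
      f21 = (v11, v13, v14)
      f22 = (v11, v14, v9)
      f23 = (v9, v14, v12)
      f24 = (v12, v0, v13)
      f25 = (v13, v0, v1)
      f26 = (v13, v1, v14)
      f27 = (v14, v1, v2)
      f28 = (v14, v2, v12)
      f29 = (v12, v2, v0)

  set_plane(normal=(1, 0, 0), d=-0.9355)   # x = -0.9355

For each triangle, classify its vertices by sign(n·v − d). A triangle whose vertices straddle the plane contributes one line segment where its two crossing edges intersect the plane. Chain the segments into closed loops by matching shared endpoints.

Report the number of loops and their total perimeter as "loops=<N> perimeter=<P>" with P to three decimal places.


loops=2 perimeter=4.431

Straddling triangles (12 of 30):
  (v3,v6,v4) [+-+] → (-0.9355, 1.55048, 0)–(-0.9355, 1.33193, 0.148354)  len=0.2641
  (v4,v6,v7) [+--] → (-0.9355, 1.33193, 0.148354)–(-0.9355, 0.963504, 0.3984)  len=0.4453
  (v4,v7,v5) [+-+] → (-0.9355, 0.963504, 0.3984)–(-0.9355, 0.963504, 0.269299)  len=0.1291
  (v5,v7,v8) [+--] → (-0.9355, 0.963504, 0.269299)–(-0.9355, 0.963504, -0.3984)  len=0.6677
  (v5,v8,v3) [+-+] → (-0.9355, 0.963504, -0.3984)–(-0.9355, 1.0478, -0.341177)  len=0.1019
  (v3,v8,v6) [+--] → (-0.9355, 1.0478, -0.341177)–(-0.9355, 1.55048, 0)  len=0.6075
  (v9,v12,v10) [-+-] → (-0.9355, -1.55048, 0)–(-0.9355, -1.0478, 0.341177)  len=0.6075
  (v10,v12,v13) [-++] → (-0.9355, -1.0478, 0.341177)–(-0.9355, -0.963504, 0.3984)  len=0.1019
  (v10,v13,v11) [-+-] → (-0.9355, -0.963504, 0.3984)–(-0.9355, -0.963504, -0.269299)  len=0.6677
  (v11,v13,v14) [-++] → (-0.9355, -0.963504, -0.269299)–(-0.9355, -0.963504, -0.3984)  len=0.1291
  (v11,v14,v9) [-+-] → (-0.9355, -0.963504, -0.3984)–(-0.9355, -1.33193, -0.148354)  len=0.4453
  (v9,v14,v12) [-++] → (-0.9355, -1.33193, -0.148354)–(-0.9355, -1.55048, 0)  len=0.2641

Chained into 2 loop(s):
  loop 1: 6 segments, perimeter = 2.2156
  loop 2: 6 segments, perimeter = 2.2156
Total perimeter = 4.431


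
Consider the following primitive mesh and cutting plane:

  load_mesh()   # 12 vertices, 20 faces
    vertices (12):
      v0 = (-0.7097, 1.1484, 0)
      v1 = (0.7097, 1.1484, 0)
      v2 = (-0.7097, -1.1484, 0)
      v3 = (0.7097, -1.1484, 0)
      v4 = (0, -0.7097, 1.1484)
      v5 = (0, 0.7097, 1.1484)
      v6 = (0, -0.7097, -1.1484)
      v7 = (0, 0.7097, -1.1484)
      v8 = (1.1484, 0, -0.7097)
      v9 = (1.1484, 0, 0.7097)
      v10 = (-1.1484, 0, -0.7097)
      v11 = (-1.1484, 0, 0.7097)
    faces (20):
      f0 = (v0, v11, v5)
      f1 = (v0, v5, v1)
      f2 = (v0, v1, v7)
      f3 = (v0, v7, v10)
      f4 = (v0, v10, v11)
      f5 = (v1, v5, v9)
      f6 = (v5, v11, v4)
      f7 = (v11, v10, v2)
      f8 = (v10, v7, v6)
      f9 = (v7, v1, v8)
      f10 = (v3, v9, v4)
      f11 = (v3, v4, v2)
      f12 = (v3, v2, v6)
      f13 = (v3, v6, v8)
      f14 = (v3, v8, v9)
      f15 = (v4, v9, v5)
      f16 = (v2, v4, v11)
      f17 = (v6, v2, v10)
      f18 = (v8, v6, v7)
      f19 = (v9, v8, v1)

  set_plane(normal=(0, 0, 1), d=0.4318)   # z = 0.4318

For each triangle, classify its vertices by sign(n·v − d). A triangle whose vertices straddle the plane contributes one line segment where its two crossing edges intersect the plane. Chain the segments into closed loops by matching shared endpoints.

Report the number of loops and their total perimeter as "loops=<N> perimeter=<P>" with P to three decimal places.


loops=1 perimeter=6.716

Straddling triangles (10 of 20):
  (v0,v11,v5) [-++] → (-0.976617, 0.449683, 0.4318)–(-0.442852, 0.983448, 0.4318)  len=0.7549
  (v0,v5,v1) [-+-] → (-0.442852, 0.983448, 0.4318)–(0.442852, 0.983448, 0.4318)  len=0.8857
  (v0,v10,v11) [--+] → (-1.1484, 0, 0.4318)–(-0.976617, 0.449683, 0.4318)  len=0.4814
  (v1,v5,v9) [-++] → (0.442852, 0.983448, 0.4318)–(0.976617, 0.449683, 0.4318)  len=0.7549
  (v11,v10,v2) [+--] → (-1.1484, 0, 0.4318)–(-0.976617, -0.449683, 0.4318)  len=0.4814
  (v3,v9,v4) [-++] → (0.976617, -0.449683, 0.4318)–(0.442852, -0.983448, 0.4318)  len=0.7549
  (v3,v4,v2) [-+-] → (0.442852, -0.983448, 0.4318)–(-0.442852, -0.983448, 0.4318)  len=0.8857
  (v3,v8,v9) [--+] → (1.1484, 0, 0.4318)–(0.976617, -0.449683, 0.4318)  len=0.4814
  (v2,v4,v11) [-++] → (-0.442852, -0.983448, 0.4318)–(-0.976617, -0.449683, 0.4318)  len=0.7549
  (v9,v8,v1) [+--] → (1.1484, 0, 0.4318)–(0.976617, 0.449683, 0.4318)  len=0.4814

Chained into 1 loop(s):
  loop 1: 10 segments, perimeter = 6.7163
Total perimeter = 6.716


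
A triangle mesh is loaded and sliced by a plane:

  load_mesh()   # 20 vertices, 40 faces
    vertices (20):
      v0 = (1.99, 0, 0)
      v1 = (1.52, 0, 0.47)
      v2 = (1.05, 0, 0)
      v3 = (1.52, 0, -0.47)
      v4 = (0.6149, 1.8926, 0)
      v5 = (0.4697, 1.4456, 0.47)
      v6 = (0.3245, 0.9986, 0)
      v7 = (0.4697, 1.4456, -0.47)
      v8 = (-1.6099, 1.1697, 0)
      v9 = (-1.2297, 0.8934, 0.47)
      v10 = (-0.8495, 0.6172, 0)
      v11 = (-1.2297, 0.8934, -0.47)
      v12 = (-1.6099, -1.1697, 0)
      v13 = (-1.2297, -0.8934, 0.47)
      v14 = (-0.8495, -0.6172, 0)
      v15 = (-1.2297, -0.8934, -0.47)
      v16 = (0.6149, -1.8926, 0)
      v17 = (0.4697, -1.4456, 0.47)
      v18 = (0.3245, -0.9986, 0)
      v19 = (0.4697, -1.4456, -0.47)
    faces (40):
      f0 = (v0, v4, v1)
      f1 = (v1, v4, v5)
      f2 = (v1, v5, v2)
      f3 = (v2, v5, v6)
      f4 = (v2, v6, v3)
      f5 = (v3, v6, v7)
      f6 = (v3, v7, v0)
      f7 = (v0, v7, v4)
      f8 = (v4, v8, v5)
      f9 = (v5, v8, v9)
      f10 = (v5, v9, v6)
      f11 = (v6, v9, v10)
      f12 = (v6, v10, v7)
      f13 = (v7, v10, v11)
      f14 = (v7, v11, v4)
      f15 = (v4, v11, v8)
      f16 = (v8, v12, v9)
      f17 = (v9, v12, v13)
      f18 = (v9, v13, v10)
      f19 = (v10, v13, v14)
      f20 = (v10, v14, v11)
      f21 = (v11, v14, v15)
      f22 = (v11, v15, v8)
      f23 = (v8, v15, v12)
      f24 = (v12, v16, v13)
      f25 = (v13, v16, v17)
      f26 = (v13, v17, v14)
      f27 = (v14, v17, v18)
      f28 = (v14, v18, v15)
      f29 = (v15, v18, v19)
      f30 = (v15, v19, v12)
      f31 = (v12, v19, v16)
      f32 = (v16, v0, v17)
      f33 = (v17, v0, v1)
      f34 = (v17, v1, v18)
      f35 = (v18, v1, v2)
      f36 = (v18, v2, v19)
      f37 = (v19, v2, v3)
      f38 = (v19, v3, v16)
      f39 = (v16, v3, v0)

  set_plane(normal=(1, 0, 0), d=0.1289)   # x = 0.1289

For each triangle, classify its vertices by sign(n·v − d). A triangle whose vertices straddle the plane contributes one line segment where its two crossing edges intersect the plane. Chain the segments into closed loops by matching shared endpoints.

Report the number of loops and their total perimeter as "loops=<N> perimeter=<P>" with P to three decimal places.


Straddling triangles (16 of 40):
  (v4,v8,v5) [+-+] → (0.1289, 1.73468, 0)–(0.1289, 1.40039, 0.392977)  len=0.5159
  (v5,v8,v9) [+--] → (0.1289, 1.40039, 0.392977)–(0.1289, 1.33486, 0.47)  len=0.1011
  (v5,v9,v6) [+-+] → (0.1289, 1.33486, 0.47)–(0.1289, 0.98536, 0.0591507)  len=0.5394
  (v6,v9,v10) [+--] → (0.1289, 0.98536, 0.0591507)–(0.1289, 0.935055, 0)  len=0.0776
  (v6,v10,v7) [+-+] → (0.1289, 0.935055, 0)–(0.1289, 1.23159, -0.348581)  len=0.4576
  (v7,v10,v11) [+--] → (0.1289, 1.23159, -0.348581)–(0.1289, 1.33486, -0.47)  len=0.1594
  (v7,v11,v4) [+-+] → (0.1289, 1.33486, -0.47)–(0.1289, 1.62934, -0.123832)  len=0.4545
  (v4,v11,v8) [+--] → (0.1289, 1.62934, -0.123832)–(0.1289, 1.73468, 0)  len=0.1626
  (v12,v16,v13) [-+-] → (0.1289, -1.73468, 0)–(0.1289, -1.62934, 0.123832)  len=0.1626
  (v13,v16,v17) [-++] → (0.1289, -1.62934, 0.123832)–(0.1289, -1.33486, 0.47)  len=0.4545
  (v13,v17,v14) [-+-] → (0.1289, -1.33486, 0.47)–(0.1289, -1.23159, 0.348581)  len=0.1594
  (v14,v17,v18) [-++] → (0.1289, -1.23159, 0.348581)–(0.1289, -0.935055, 0)  len=0.4576
  (v14,v18,v15) [-+-] → (0.1289, -0.935055, 0)–(0.1289, -0.98536, -0.0591507)  len=0.0776
  (v15,v18,v19) [-++] → (0.1289, -0.98536, -0.0591507)–(0.1289, -1.33486, -0.47)  len=0.5394
  (v15,v19,v12) [-+-] → (0.1289, -1.33486, -0.47)–(0.1289, -1.40039, -0.392977)  len=0.1011
  (v12,v19,v16) [-++] → (0.1289, -1.40039, -0.392977)–(0.1289, -1.73468, 0)  len=0.5159

Chained into 2 loop(s):
  loop 1: 8 segments, perimeter = 2.4682
  loop 2: 8 segments, perimeter = 2.4682
Total perimeter = 4.936

loops=2 perimeter=4.936


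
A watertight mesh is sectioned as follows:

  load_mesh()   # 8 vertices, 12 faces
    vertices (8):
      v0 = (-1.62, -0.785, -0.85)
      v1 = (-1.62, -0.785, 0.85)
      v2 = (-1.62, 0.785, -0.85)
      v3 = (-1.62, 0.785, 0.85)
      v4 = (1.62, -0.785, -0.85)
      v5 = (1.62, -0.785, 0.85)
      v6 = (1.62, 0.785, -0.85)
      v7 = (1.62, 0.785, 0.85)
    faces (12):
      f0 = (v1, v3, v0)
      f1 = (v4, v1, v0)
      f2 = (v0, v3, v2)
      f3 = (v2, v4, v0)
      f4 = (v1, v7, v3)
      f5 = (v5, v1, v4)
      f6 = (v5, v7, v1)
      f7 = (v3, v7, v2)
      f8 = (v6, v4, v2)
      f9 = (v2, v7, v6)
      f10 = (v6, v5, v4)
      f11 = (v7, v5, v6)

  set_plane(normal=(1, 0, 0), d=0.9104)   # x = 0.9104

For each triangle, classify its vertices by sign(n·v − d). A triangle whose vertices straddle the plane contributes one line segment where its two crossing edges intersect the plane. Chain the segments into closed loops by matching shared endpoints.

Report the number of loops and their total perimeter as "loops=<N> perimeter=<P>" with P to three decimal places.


Straddling triangles (8 of 12):
  (v4,v1,v0) [+--] → (0.9104, -0.785, -0.477679)–(0.9104, -0.785, -0.85)  len=0.3723
  (v2,v4,v0) [-+-] → (0.9104, -0.441151, -0.85)–(0.9104, -0.785, -0.85)  len=0.3438
  (v1,v7,v3) [-+-] → (0.9104, 0.441151, 0.85)–(0.9104, 0.785, 0.85)  len=0.3438
  (v5,v1,v4) [+-+] → (0.9104, -0.785, 0.85)–(0.9104, -0.785, -0.477679)  len=1.3277
  (v5,v7,v1) [++-] → (0.9104, 0.441151, 0.85)–(0.9104, -0.785, 0.85)  len=1.2262
  (v3,v7,v2) [-+-] → (0.9104, 0.785, 0.85)–(0.9104, 0.785, 0.477679)  len=0.3723
  (v6,v4,v2) [++-] → (0.9104, -0.441151, -0.85)–(0.9104, 0.785, -0.85)  len=1.2262
  (v2,v7,v6) [-++] → (0.9104, 0.785, 0.477679)–(0.9104, 0.785, -0.85)  len=1.3277

Chained into 1 loop(s):
  loop 1: 8 segments, perimeter = 6.5400
Total perimeter = 6.540

loops=1 perimeter=6.540


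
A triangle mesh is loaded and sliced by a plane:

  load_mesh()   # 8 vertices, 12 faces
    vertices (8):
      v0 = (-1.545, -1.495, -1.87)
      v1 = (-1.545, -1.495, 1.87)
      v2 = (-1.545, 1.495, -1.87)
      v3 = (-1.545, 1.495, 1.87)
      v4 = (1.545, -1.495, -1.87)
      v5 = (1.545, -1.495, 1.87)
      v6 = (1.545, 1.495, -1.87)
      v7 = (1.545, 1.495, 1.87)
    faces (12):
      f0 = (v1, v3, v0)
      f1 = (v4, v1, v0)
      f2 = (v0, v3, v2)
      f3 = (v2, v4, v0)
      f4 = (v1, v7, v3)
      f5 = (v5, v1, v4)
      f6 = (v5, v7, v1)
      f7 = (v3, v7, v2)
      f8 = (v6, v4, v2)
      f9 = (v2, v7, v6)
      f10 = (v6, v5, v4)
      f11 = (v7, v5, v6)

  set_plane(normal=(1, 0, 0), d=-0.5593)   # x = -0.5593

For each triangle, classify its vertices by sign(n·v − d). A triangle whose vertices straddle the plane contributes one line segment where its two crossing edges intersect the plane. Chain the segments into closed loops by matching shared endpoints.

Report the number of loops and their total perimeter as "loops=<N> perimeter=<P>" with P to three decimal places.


Straddling triangles (8 of 12):
  (v4,v1,v0) [+--] → (-0.5593, -1.495, 0.676952)–(-0.5593, -1.495, -1.87)  len=2.5470
  (v2,v4,v0) [-+-] → (-0.5593, 0.5412, -1.87)–(-0.5593, -1.495, -1.87)  len=2.0362
  (v1,v7,v3) [-+-] → (-0.5593, -0.5412, 1.87)–(-0.5593, 1.495, 1.87)  len=2.0362
  (v5,v1,v4) [+-+] → (-0.5593, -1.495, 1.87)–(-0.5593, -1.495, 0.676952)  len=1.1930
  (v5,v7,v1) [++-] → (-0.5593, -0.5412, 1.87)–(-0.5593, -1.495, 1.87)  len=0.9538
  (v3,v7,v2) [-+-] → (-0.5593, 1.495, 1.87)–(-0.5593, 1.495, -0.676952)  len=2.5470
  (v6,v4,v2) [++-] → (-0.5593, 0.5412, -1.87)–(-0.5593, 1.495, -1.87)  len=0.9538
  (v2,v7,v6) [-++] → (-0.5593, 1.495, -0.676952)–(-0.5593, 1.495, -1.87)  len=1.1930

Chained into 1 loop(s):
  loop 1: 8 segments, perimeter = 13.4600
Total perimeter = 13.460

loops=1 perimeter=13.460


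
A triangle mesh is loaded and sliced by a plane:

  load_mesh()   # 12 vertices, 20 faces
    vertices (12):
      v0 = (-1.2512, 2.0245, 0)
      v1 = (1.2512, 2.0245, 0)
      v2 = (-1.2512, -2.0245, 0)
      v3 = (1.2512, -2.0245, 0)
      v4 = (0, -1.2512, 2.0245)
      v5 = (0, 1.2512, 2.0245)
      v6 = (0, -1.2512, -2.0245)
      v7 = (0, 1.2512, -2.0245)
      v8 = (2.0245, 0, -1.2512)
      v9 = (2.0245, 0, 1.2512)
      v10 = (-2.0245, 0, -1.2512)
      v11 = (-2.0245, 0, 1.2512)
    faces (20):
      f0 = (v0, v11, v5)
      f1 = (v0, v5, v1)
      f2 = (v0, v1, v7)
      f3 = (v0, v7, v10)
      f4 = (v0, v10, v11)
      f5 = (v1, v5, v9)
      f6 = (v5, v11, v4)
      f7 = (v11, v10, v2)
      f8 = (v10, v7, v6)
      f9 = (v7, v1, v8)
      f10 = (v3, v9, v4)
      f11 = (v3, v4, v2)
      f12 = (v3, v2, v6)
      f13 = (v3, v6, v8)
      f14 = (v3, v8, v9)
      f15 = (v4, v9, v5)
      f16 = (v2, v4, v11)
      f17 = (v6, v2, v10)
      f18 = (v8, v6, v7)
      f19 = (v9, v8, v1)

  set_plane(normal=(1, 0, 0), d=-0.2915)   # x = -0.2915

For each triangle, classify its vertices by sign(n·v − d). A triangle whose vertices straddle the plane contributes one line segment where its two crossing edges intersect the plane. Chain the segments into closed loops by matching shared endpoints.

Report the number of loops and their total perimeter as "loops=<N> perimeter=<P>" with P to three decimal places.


loops=1 perimeter=12.971

Straddling triangles (10 of 20):
  (v0,v11,v5) [--+] → (-0.2915, 1.07104, 1.91316)–(-0.2915, 1.43136, 1.55284)  len=0.5096
  (v0,v5,v1) [-++] → (-0.2915, 1.43136, 1.55284)–(-0.2915, 2.0245, 0)  len=1.6623
  (v0,v1,v7) [-++] → (-0.2915, 2.0245, 0)–(-0.2915, 1.43136, -1.55284)  len=1.6623
  (v0,v7,v10) [-+-] → (-0.2915, 1.43136, -1.55284)–(-0.2915, 1.07104, -1.91316)  len=0.5096
  (v5,v11,v4) [+-+] → (-0.2915, 1.07104, 1.91316)–(-0.2915, -1.07104, 1.91316)  len=2.1421
  (v10,v7,v6) [-++] → (-0.2915, 1.07104, -1.91316)–(-0.2915, -1.07104, -1.91316)  len=2.1421
  (v3,v4,v2) [++-] → (-0.2915, -1.43136, 1.55284)–(-0.2915, -2.0245, 0)  len=1.6623
  (v3,v2,v6) [+-+] → (-0.2915, -2.0245, 0)–(-0.2915, -1.43136, -1.55284)  len=1.6623
  (v2,v4,v11) [-+-] → (-0.2915, -1.43136, 1.55284)–(-0.2915, -1.07104, 1.91316)  len=0.5096
  (v6,v2,v10) [+--] → (-0.2915, -1.43136, -1.55284)–(-0.2915, -1.07104, -1.91316)  len=0.5096

Chained into 1 loop(s):
  loop 1: 10 segments, perimeter = 12.9715
Total perimeter = 12.971


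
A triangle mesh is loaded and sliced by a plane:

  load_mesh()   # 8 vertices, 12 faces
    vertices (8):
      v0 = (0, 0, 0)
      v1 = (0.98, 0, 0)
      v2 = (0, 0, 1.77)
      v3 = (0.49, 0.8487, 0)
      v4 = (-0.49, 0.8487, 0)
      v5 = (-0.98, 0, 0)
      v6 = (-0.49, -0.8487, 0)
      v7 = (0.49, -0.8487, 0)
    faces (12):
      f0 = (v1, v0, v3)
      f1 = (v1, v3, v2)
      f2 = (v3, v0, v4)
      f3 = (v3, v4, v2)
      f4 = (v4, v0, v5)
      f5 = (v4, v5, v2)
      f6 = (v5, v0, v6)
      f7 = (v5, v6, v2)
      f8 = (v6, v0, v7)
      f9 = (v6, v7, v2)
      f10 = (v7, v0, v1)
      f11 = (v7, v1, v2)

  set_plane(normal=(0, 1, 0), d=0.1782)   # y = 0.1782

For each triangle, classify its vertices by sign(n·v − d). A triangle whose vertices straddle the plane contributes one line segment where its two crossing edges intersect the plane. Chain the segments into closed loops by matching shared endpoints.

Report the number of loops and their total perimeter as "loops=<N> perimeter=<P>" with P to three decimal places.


Straddling triangles (6 of 12):
  (v1,v0,v3) [--+] → (0.102884, 0.1782, 0)–(0.877116, 0.1782, 0)  len=0.7742
  (v1,v3,v2) [-+-] → (0.877116, 0.1782, 0)–(0.102884, 0.1782, 1.39836)  len=1.5984
  (v3,v0,v4) [+-+] → (0.102884, 0.1782, 0)–(-0.102884, 0.1782, 0)  len=0.2058
  (v3,v4,v2) [++-] → (-0.102884, 0.1782, 1.39836)–(0.102884, 0.1782, 1.39836)  len=0.2058
  (v4,v0,v5) [+--] → (-0.102884, 0.1782, 0)–(-0.877116, 0.1782, 0)  len=0.7742
  (v4,v5,v2) [+--] → (-0.877116, 0.1782, 0)–(-0.102884, 0.1782, 1.39836)  len=1.5984

Chained into 1 loop(s):
  loop 1: 6 segments, perimeter = 5.1568
Total perimeter = 5.157

loops=1 perimeter=5.157


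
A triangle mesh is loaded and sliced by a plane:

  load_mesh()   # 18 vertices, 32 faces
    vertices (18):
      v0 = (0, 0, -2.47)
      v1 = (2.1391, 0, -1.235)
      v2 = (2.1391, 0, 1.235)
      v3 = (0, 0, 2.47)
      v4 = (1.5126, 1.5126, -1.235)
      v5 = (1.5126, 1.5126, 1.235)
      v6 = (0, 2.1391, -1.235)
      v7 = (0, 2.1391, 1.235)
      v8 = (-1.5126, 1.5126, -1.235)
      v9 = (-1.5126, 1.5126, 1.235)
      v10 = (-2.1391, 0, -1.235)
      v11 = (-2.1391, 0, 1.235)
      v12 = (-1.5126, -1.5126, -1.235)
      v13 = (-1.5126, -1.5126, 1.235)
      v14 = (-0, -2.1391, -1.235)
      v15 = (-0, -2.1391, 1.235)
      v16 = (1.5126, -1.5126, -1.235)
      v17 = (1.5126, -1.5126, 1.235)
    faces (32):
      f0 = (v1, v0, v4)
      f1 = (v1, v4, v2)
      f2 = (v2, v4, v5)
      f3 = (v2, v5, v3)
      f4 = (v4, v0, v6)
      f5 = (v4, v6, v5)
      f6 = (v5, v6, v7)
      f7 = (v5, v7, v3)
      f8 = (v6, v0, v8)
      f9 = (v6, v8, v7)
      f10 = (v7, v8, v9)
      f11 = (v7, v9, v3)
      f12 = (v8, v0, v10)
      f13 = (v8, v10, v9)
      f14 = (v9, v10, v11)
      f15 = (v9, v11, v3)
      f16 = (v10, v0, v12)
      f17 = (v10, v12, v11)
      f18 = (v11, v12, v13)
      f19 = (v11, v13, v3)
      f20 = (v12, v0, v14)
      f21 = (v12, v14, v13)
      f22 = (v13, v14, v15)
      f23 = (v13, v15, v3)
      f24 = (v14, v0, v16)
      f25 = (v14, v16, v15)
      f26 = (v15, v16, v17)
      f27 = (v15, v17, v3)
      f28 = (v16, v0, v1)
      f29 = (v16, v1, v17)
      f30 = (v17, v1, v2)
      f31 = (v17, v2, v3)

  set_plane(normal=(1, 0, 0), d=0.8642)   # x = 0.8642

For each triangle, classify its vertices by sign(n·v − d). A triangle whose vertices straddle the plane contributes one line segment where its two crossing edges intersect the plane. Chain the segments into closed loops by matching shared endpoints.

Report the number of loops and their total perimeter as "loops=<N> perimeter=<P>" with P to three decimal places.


loops=1 perimeter=12.730

Straddling triangles (12 of 32):
  (v1,v0,v4) [+-+] → (0.8642, 0, -1.97106)–(0.8642, 0.8642, -1.7644)  len=0.8886
  (v2,v5,v3) [++-] → (0.8642, 0.8642, 1.7644)–(0.8642, 0, 1.97106)  len=0.8886
  (v4,v0,v6) [+--] → (0.8642, 0.8642, -1.7644)–(0.8642, 1.78116, -1.235)  len=1.0588
  (v4,v6,v5) [+-+] → (0.8642, 1.78116, -1.235)–(0.8642, 1.78116, 0.176195)  len=1.4112
  (v5,v6,v7) [+--] → (0.8642, 1.78116, 0.176195)–(0.8642, 1.78116, 1.235)  len=1.0588
  (v5,v7,v3) [+--] → (0.8642, 1.78116, 1.235)–(0.8642, 0.8642, 1.7644)  len=1.0588
  (v14,v0,v16) [--+] → (0.8642, -0.8642, -1.7644)–(0.8642, -1.78116, -1.235)  len=1.0588
  (v14,v16,v15) [-+-] → (0.8642, -1.78116, -1.235)–(0.8642, -1.78116, -0.176195)  len=1.0588
  (v15,v16,v17) [-++] → (0.8642, -1.78116, -0.176195)–(0.8642, -1.78116, 1.235)  len=1.4112
  (v15,v17,v3) [-+-] → (0.8642, -1.78116, 1.235)–(0.8642, -0.8642, 1.7644)  len=1.0588
  (v16,v0,v1) [+-+] → (0.8642, -0.8642, -1.7644)–(0.8642, 0, -1.97106)  len=0.8886
  (v17,v2,v3) [++-] → (0.8642, 0, 1.97106)–(0.8642, -0.8642, 1.7644)  len=0.8886

Chained into 1 loop(s):
  loop 1: 12 segments, perimeter = 12.7295
Total perimeter = 12.730


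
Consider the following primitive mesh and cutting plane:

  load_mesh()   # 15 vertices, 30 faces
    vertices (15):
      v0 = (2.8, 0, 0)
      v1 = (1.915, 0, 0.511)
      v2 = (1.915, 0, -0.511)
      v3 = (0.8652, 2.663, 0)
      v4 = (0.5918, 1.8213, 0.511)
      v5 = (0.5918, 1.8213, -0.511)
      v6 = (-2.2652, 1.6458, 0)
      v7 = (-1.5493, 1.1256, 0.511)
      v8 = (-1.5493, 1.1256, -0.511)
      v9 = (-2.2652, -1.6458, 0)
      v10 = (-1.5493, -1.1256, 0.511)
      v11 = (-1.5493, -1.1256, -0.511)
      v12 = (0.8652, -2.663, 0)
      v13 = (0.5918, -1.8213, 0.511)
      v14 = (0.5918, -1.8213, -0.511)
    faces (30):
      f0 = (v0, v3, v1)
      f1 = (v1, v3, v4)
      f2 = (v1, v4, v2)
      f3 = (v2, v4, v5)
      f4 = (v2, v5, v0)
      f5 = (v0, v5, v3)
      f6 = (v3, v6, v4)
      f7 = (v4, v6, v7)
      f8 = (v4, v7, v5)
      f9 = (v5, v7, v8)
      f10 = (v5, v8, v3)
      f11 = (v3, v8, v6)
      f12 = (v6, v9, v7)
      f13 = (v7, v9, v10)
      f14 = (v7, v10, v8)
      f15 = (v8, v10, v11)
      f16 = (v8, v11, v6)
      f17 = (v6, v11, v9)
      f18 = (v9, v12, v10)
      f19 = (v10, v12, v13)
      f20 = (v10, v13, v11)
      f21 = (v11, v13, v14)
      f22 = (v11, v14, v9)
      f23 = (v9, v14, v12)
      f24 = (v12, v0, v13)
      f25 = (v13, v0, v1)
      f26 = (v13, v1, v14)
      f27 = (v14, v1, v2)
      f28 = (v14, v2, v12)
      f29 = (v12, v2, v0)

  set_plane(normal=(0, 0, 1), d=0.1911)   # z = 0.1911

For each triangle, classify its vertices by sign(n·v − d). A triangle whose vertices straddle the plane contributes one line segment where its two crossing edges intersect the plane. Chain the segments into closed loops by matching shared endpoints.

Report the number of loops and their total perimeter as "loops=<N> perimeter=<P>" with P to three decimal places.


Straddling triangles (20 of 30):
  (v0,v3,v1) [--+] → (1.2578, 1.66711, 0.1911)–(2.46903, 0, 0.1911)  len=2.0607
  (v1,v3,v4) [+-+] → (1.2578, 1.66711, 0.1911)–(0.762956, 2.34823, 0.1911)  len=0.8419
  (v1,v4,v2) [++-] → (1.00598, 1.25121, 0.1911)–(1.915, 0, 0.1911)  len=1.5466
  (v2,v4,v5) [-+-] → (1.00598, 1.25121, 0.1911)–(0.5918, 1.8213, 0.1911)  len=0.7047
  (v3,v6,v4) [--+] → (-1.19676, 1.71143, 0.1911)–(0.762956, 2.34823, 0.1911)  len=2.0606
  (v4,v6,v7) [+-+] → (-1.19676, 1.71143, 0.1911)–(-1.99747, 1.45126, 0.1911)  len=0.8419
  (v4,v7,v5) [++-] → (-0.879106, 1.34336, 0.1911)–(0.5918, 1.8213, 0.1911)  len=1.5466
  (v5,v7,v8) [-+-] → (-0.879106, 1.34336, 0.1911)–(-1.5493, 1.1256, 0.1911)  len=0.7047
  (v6,v9,v7) [--+] → (-1.99747, -0.609372, 0.1911)–(-1.99747, 1.45126, 0.1911)  len=2.0606
  (v7,v9,v10) [+-+] → (-1.99747, -0.609372, 0.1911)–(-1.99747, -1.45126, 0.1911)  len=0.8419
  (v7,v10,v8) [++-] → (-1.5493, -0.420944, 0.1911)–(-1.5493, 1.1256, 0.1911)  len=1.5465
  (v8,v10,v11) [-+-] → (-1.5493, -0.420944, 0.1911)–(-1.5493, -1.1256, 0.1911)  len=0.7047
  (v9,v12,v10) [--+] → (-0.0377568, -2.08805, 0.1911)–(-1.99747, -1.45126, 0.1911)  len=2.0606
  (v10,v12,v13) [+-+] → (-0.0377568, -2.08805, 0.1911)–(0.762956, -2.34823, 0.1911)  len=0.8419
  (v10,v13,v11) [++-] → (-0.0783936, -1.60354, 0.1911)–(-1.5493, -1.1256, 0.1911)  len=1.5466
  (v11,v13,v14) [-+-] → (-0.0783936, -1.60354, 0.1911)–(0.5918, -1.8213, 0.1911)  len=0.7047
  (v12,v0,v13) [--+] → (1.97419, -0.681116, 0.1911)–(0.762956, -2.34823, 0.1911)  len=2.0607
  (v13,v0,v1) [+-+] → (1.97419, -0.681116, 0.1911)–(2.46903, 0, 0.1911)  len=0.8419
  (v13,v1,v14) [++-] → (1.50082, -0.570092, 0.1911)–(0.5918, -1.8213, 0.1911)  len=1.5466
  (v14,v1,v2) [-+-] → (1.50082, -0.570092, 0.1911)–(1.915, 0, 0.1911)  len=0.7047

Chained into 2 loop(s):
  loop 1: 10 segments, perimeter = 14.5127
  loop 2: 10 segments, perimeter = 11.2562
Total perimeter = 25.769

loops=2 perimeter=25.769


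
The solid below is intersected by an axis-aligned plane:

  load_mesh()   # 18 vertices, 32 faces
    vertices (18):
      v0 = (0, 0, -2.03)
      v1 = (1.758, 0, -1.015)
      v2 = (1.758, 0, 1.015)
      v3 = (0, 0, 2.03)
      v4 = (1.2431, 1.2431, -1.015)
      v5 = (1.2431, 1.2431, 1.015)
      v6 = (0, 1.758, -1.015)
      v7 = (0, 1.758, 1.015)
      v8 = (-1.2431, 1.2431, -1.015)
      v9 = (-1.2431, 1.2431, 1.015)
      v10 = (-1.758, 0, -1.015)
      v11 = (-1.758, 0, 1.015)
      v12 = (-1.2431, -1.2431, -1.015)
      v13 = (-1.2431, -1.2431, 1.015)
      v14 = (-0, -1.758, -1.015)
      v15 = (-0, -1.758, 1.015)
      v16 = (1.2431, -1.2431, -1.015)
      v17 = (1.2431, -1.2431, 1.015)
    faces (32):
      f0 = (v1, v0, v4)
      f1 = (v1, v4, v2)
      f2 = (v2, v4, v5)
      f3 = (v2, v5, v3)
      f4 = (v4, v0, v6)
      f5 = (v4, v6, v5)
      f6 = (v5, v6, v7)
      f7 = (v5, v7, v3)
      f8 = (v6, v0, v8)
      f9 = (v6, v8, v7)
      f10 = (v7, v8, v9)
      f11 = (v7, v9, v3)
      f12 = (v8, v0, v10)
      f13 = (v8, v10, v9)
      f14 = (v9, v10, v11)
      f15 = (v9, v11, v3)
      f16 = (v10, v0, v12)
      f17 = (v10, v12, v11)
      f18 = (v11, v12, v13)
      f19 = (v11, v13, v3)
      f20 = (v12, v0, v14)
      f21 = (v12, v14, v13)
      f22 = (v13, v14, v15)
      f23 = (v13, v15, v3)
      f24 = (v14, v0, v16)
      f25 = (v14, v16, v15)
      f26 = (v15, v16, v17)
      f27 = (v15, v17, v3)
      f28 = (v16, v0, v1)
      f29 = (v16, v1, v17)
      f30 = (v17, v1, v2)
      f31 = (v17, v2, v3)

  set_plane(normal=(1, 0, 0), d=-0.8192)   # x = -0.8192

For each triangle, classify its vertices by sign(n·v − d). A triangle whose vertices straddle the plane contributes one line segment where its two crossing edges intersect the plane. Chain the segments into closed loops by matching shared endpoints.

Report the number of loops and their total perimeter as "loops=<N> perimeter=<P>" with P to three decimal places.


loops=1 perimeter=10.198

Straddling triangles (12 of 32):
  (v6,v0,v8) [++-] → (-0.8192, 0.8192, -1.36112)–(-0.8192, 1.41868, -1.015)  len=0.6922
  (v6,v8,v7) [+-+] → (-0.8192, 1.41868, -1.015)–(-0.8192, 1.41868, -0.322765)  len=0.6922
  (v7,v8,v9) [+--] → (-0.8192, 1.41868, -0.322765)–(-0.8192, 1.41868, 1.015)  len=1.3378
  (v7,v9,v3) [+-+] → (-0.8192, 1.41868, 1.015)–(-0.8192, 0.8192, 1.36112)  len=0.6922
  (v8,v0,v10) [-+-] → (-0.8192, 0.8192, -1.36112)–(-0.8192, 0, -1.55703)  len=0.8423
  (v9,v11,v3) [--+] → (-0.8192, 0, 1.55703)–(-0.8192, 0.8192, 1.36112)  len=0.8423
  (v10,v0,v12) [-+-] → (-0.8192, 0, -1.55703)–(-0.8192, -0.8192, -1.36112)  len=0.8423
  (v11,v13,v3) [--+] → (-0.8192, -0.8192, 1.36112)–(-0.8192, 0, 1.55703)  len=0.8423
  (v12,v0,v14) [-++] → (-0.8192, -0.8192, -1.36112)–(-0.8192, -1.41868, -1.015)  len=0.6922
  (v12,v14,v13) [-+-] → (-0.8192, -1.41868, -1.015)–(-0.8192, -1.41868, 0.322765)  len=1.3378
  (v13,v14,v15) [-++] → (-0.8192, -1.41868, 0.322765)–(-0.8192, -1.41868, 1.015)  len=0.6922
  (v13,v15,v3) [-++] → (-0.8192, -1.41868, 1.015)–(-0.8192, -0.8192, 1.36112)  len=0.6922

Chained into 1 loop(s):
  loop 1: 12 segments, perimeter = 10.1981
Total perimeter = 10.198


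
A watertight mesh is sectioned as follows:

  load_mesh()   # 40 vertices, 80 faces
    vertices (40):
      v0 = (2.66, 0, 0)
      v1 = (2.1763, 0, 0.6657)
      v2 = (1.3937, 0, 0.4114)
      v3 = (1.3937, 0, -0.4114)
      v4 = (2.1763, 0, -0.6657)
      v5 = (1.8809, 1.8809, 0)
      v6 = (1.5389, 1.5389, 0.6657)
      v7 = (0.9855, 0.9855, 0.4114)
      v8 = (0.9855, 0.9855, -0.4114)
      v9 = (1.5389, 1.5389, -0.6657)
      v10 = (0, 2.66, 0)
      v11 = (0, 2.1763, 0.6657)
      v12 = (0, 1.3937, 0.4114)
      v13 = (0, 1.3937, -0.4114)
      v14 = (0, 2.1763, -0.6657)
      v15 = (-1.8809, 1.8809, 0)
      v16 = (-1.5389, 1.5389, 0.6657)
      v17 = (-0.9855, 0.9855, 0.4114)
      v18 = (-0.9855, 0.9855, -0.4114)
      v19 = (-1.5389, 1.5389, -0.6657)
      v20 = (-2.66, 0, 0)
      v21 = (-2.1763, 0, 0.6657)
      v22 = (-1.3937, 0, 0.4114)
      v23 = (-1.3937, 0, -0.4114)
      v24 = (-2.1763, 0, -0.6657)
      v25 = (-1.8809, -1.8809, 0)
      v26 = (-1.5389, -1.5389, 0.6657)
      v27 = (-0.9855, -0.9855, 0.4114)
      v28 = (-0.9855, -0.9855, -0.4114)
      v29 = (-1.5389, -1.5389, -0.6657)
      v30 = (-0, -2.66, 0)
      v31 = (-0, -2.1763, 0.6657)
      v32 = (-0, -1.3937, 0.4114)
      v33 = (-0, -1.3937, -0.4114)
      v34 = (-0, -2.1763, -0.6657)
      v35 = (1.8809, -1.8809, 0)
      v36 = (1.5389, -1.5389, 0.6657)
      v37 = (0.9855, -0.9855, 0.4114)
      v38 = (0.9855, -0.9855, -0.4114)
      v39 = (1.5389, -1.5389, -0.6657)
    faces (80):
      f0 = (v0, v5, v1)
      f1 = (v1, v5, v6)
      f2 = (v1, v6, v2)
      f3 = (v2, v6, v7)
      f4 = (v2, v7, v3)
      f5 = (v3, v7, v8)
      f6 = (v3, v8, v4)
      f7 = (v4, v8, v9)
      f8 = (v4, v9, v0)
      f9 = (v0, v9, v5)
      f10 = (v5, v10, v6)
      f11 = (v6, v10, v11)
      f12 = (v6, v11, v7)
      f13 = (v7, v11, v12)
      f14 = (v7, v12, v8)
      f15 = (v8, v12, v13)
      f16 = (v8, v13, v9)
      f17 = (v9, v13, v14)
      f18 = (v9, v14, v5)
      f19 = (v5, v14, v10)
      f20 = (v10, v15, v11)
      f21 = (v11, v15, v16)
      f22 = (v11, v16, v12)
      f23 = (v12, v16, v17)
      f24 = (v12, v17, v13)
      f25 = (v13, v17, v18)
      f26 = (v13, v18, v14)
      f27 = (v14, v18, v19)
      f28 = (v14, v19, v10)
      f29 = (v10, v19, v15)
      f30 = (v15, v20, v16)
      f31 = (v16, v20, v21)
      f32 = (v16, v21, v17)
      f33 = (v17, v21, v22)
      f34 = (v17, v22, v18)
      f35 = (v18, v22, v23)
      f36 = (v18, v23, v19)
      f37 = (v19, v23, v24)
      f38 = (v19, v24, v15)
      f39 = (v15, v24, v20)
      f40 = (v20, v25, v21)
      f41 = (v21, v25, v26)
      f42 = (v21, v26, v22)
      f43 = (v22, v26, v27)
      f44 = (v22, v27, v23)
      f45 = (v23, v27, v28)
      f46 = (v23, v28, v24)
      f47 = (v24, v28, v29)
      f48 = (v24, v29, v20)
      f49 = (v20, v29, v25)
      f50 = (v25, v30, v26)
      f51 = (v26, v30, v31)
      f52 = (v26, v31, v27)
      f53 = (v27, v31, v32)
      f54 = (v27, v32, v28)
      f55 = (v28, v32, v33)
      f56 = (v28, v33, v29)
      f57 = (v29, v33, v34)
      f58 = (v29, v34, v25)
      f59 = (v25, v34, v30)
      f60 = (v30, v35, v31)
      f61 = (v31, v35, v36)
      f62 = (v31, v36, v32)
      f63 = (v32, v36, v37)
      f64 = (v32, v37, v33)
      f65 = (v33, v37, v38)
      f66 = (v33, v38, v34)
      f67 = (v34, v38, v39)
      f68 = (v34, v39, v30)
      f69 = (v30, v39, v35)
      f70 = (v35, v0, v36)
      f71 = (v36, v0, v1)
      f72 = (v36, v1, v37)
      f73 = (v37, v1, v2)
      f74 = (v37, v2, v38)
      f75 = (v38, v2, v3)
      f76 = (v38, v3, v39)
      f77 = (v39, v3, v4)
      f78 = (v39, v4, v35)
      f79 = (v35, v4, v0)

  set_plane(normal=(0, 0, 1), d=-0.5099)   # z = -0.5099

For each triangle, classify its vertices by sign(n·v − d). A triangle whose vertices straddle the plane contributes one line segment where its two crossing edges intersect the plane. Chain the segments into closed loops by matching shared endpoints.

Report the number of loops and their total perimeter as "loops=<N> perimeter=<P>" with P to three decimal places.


Straddling triangles (32 of 80):
  (v3,v8,v4) [++-] → (1.44674, 0.603779, -0.5099)–(1.69683, 0, -0.5099)  len=0.6535
  (v4,v8,v9) [-+-] → (1.44674, 0.603779, -0.5099)–(1.19985, 1.19985, -0.5099)  len=0.6452
  (v4,v9,v0) [--+] → (1.80128, 1.17874, -0.5099)–(2.2895, 0, -0.5099)  len=1.2758
  (v0,v9,v5) [+-+] → (1.80128, 1.17874, -0.5099)–(1.61894, 1.61894, -0.5099)  len=0.4765
  (v8,v13,v9) [++-] → (0.596074, 1.44994, -0.5099)–(1.19985, 1.19985, -0.5099)  len=0.6535
  (v9,v13,v14) [-+-] → (0.596074, 1.44994, -0.5099)–(0, 1.69683, -0.5099)  len=0.6452
  (v9,v14,v5) [--+] → (0.440205, 2.10716, -0.5099)–(1.61894, 1.61894, -0.5099)  len=1.2758
  (v5,v14,v10) [+-+] → (0.440205, 2.10716, -0.5099)–(0, 2.2895, -0.5099)  len=0.4765
  (v13,v18,v14) [++-] → (-0.603779, 1.44674, -0.5099)–(0, 1.69683, -0.5099)  len=0.6535
  (v14,v18,v19) [-+-] → (-0.603779, 1.44674, -0.5099)–(-1.19985, 1.19985, -0.5099)  len=0.6452
  (v14,v19,v10) [--+] → (-1.17874, 1.80128, -0.5099)–(0, 2.2895, -0.5099)  len=1.2758
  (v10,v19,v15) [+-+] → (-1.17874, 1.80128, -0.5099)–(-1.61894, 1.61894, -0.5099)  len=0.4765
  (v18,v23,v19) [++-] → (-1.44994, 0.596074, -0.5099)–(-1.19985, 1.19985, -0.5099)  len=0.6535
  (v19,v23,v24) [-+-] → (-1.44994, 0.596074, -0.5099)–(-1.69683, 0, -0.5099)  len=0.6452
  (v19,v24,v15) [--+] → (-2.10716, 0.440205, -0.5099)–(-1.61894, 1.61894, -0.5099)  len=1.2758
  (v15,v24,v20) [+-+] → (-2.10716, 0.440205, -0.5099)–(-2.2895, 0, -0.5099)  len=0.4765
  (v23,v28,v24) [++-] → (-1.44674, -0.603779, -0.5099)–(-1.69683, 0, -0.5099)  len=0.6535
  (v24,v28,v29) [-+-] → (-1.44674, -0.603779, -0.5099)–(-1.19985, -1.19985, -0.5099)  len=0.6452
  (v24,v29,v20) [--+] → (-1.80128, -1.17874, -0.5099)–(-2.2895, 0, -0.5099)  len=1.2758
  (v20,v29,v25) [+-+] → (-1.80128, -1.17874, -0.5099)–(-1.61894, -1.61894, -0.5099)  len=0.4765
  (v28,v33,v29) [++-] → (-0.596074, -1.44994, -0.5099)–(-1.19985, -1.19985, -0.5099)  len=0.6535
  (v29,v33,v34) [-+-] → (-0.596074, -1.44994, -0.5099)–(0, -1.69683, -0.5099)  len=0.6452
  (v29,v34,v25) [--+] → (-0.440205, -2.10716, -0.5099)–(-1.61894, -1.61894, -0.5099)  len=1.2758
  (v25,v34,v30) [+-+] → (-0.440205, -2.10716, -0.5099)–(0, -2.2895, -0.5099)  len=0.4765
  (v33,v38,v34) [++-] → (0.603779, -1.44674, -0.5099)–(0, -1.69683, -0.5099)  len=0.6535
  (v34,v38,v39) [-+-] → (0.603779, -1.44674, -0.5099)–(1.19985, -1.19985, -0.5099)  len=0.6452
  (v34,v39,v30) [--+] → (1.17874, -1.80128, -0.5099)–(0, -2.2895, -0.5099)  len=1.2758
  (v30,v39,v35) [+-+] → (1.17874, -1.80128, -0.5099)–(1.61894, -1.61894, -0.5099)  len=0.4765
  (v38,v3,v39) [++-] → (1.44994, -0.596074, -0.5099)–(1.19985, -1.19985, -0.5099)  len=0.6535
  (v39,v3,v4) [-+-] → (1.44994, -0.596074, -0.5099)–(1.69683, 0, -0.5099)  len=0.6452
  (v39,v4,v35) [--+] → (2.10716, -0.440205, -0.5099)–(1.61894, -1.61894, -0.5099)  len=1.2758
  (v35,v4,v0) [+-+] → (2.10716, -0.440205, -0.5099)–(2.2895, 0, -0.5099)  len=0.4765

Chained into 2 loop(s):
  loop 1: 16 segments, perimeter = 10.3896
  loop 2: 16 segments, perimeter = 14.0186
Total perimeter = 24.408

loops=2 perimeter=24.408
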